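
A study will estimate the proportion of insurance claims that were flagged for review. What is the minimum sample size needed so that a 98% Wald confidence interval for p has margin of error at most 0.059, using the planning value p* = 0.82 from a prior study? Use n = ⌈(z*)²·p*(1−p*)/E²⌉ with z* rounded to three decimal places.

n = 230

The 98% critical value is z* = 2.326.
p*(1−p*) = 0.1476.
(z*)²·p*(1−p*)/E² = 5.410276·0.1476/0.003481 = 229.404.
Rounding up, n = 230.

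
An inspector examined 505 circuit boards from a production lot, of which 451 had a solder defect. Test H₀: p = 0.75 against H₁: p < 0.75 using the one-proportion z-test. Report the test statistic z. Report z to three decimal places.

The sample proportion is 451/505 = 0.89307.
Under H₀, SE = √(p₀(1−p₀)/n) = √(0.75·0.25/505) = √0.000371287 = 0.019269.
z = (p̂ − p₀)/SE = (0.89307 − 0.75)/0.019269 = 7.425.

z = 7.425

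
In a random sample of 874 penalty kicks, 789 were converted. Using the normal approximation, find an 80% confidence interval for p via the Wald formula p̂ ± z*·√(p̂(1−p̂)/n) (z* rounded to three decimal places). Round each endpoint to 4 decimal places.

(0.8899, 0.9156)

The sample proportion is 789/874 = 0.90275.
Standard error of p̂: √(0.087796/874) = √0.000100453 = 0.010023.
For 80% confidence, z* = 1.282.
Margin of error: 1.282 × 0.010023 = 0.01285.
CI: 0.90275 ± 0.01285 = (0.8899, 0.9156).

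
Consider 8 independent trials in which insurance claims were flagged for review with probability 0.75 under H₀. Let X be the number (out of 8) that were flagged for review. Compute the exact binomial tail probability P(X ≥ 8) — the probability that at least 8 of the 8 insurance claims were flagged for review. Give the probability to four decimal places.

P = 0.1001

X is binomial with n = 8 and p = 0.75.
P(X ≥ 8) = C(8,8)·0.75^8·0.25^0.
= 0.100113 = 0.1001.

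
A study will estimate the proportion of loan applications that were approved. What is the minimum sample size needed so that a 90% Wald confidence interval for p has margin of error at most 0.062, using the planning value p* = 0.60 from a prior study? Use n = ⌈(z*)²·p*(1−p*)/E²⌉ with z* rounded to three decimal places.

n = 169

The 90% critical value is z* = 1.645.
p*(1−p*) = 0.2400.
Required n before rounding: 2.706025 × 0.2400 / 0.062² = 168.951.
⌈168.951⌉ = 169.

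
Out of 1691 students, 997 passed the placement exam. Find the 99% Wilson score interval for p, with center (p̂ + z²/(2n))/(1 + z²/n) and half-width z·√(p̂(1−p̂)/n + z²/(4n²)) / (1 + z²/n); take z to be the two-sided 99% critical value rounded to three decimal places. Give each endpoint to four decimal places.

p̂ = 997/1691 = 0.58959; z = 2.576, so z² = 6.635776.
Denominator 1 + z²/n = 1 + 6.635776/1691 = 1.003924.
Adjusted center: (0.58959 + z²/(2n))/1.003924 = 0.58924.
Radicand: p̂(1−p̂)/n + z²/(4n²) = 0.000143095 + 0.000000580 = 0.000143675.
Half-width = z·√(radicand)/denom = 2.576·0.011986/1.003924 = 0.03076.
So the interval runs from 0.5585 to 0.6200.

(0.5585, 0.6200)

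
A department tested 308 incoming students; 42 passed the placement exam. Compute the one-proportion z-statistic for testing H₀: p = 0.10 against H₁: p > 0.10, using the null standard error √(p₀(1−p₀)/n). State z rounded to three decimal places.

Sample proportion p̂ = 42/308 = 0.13636.
Null standard error: √(0.10·0.90/308) = √0.000292208 = 0.017094.
z = (0.13636 − 0.10)/0.017094 = 0.03636/0.017094 = 2.127.

z = 2.127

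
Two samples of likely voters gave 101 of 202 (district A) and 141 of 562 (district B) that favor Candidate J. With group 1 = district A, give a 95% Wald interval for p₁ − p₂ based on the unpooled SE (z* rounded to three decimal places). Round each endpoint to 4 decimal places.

p̂₁ = 101/202 = 0.50000, p̂₂ = 141/562 = 0.25089; p̂₁ − p̂₂ = 0.24911.
Unpooled SE = √(p̂₁(1−p̂₁)/n₁ + p̂₂(1−p̂₂)/n₂) = √(0.001237624 + 0.000334420) = 0.039649.
For 95% confidence, z* = 1.960. Margin = 1.960·0.039649 = 0.07771.
Interval: 0.24911 ± 0.07771 → (0.1714, 0.3268).

(0.1714, 0.3268)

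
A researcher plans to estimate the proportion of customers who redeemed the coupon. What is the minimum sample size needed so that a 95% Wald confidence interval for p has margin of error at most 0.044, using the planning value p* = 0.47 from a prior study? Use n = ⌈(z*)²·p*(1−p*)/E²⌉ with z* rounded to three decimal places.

The 95% critical value is z* = 1.960.
p*(1−p*) = 0.2491.
(z*)²·p*(1−p*)/E² = 3.841600·0.2491/0.001936 = 494.289.
Rounding up, n = 495.

n = 495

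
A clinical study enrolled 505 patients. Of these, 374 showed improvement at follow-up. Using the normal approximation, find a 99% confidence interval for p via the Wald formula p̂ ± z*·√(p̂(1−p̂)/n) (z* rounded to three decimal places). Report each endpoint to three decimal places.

The sample proportion is 374/505 = 0.74059.
SE(p̂) = √(0.74059·0.25941/505) = 0.019504.
z* = 2.576 at the 99% level.
Margin = 2.576·0.019504 = 0.05024.
So the interval runs from 0.690 to 0.791.

(0.690, 0.791)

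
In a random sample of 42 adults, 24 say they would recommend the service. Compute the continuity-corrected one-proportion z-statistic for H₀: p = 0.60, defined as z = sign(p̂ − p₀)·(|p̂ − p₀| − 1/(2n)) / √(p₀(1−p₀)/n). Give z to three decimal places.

The sample proportion is 24/42 = 0.57143. p̂ − p₀ = -0.028571.
1/(2n) = 0.011905.
Corrected numerator: |-0.028571| − 0.011905 = 0.016666.
SE₀ = √(0.60·0.40/42) = 0.075593.
z = (−)0.016666/0.075593 = -0.220.

z = -0.220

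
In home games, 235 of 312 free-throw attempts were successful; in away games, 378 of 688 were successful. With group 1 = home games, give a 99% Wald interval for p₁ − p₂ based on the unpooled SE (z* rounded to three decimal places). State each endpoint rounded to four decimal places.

(0.1242, 0.2834)

p̂₁ = 0.75321, p̂₂ = 0.54942, so the observed difference is 0.20379.
Unpooled SE = √(p̂₁(1−p̂₁)/n₁ + p̂₂(1−p̂₂)/n₂) = √(0.000595792 + 0.000359822) = 0.030913.
For 99% confidence, z* = 2.576. Margin = 2.576·0.030913 = 0.07963.
CI: 0.20379 ± 0.07963 = (0.1242, 0.2834).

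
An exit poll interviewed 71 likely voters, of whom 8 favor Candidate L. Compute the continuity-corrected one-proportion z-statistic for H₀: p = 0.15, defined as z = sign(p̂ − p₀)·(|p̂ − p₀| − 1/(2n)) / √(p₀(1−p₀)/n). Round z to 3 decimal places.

z = -0.715

The sample proportion is 8/71 = 0.11268. p̂ − p₀ = -0.037324.
1/(2n) = 0.007042.
Corrected numerator: |-0.037324| − 0.007042 = 0.030282.
Null standard error: √(0.15·0.85/71) = √0.001795775 = 0.042377.
z = −0.030282/0.042377 = -0.715.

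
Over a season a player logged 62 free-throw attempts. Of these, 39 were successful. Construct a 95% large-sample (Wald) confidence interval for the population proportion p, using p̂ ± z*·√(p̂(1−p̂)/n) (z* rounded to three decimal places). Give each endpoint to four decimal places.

(0.5088, 0.7493)

Sample proportion p̂ = 39/62 = 0.62903.
SE = √(p̂(1−p̂)/n) = √(0.233351/62) = 0.061349.
The 95% critical value is z* = 1.960.
Margin = 1.960·0.061349 = 0.12024.
CI: 0.62903 ± 0.12024 = (0.5088, 0.7493).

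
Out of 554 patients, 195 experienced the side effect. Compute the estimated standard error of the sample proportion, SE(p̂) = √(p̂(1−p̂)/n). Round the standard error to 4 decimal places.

Sample proportion p̂ = 195/554 = 0.35199.
p̂(1−p̂) = 0.228093.
SE = √(0.228093/554) = √0.000411720 = 0.0203.

SE = 0.0203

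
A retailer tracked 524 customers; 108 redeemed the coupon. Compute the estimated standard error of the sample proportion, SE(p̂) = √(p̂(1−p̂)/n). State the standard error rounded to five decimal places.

SE = 0.01767

Sample proportion p̂ = 108/524 = 0.20611.
p̂(1−p̂) = 0.163629.
SE = √(0.163629/524) = 0.01767.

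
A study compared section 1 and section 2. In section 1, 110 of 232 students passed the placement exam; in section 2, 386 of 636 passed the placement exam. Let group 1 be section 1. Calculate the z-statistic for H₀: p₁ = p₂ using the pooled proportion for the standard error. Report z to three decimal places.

p̂₁ = 110/232 = 0.47414, p̂₂ = 386/636 = 0.60692.
Pooling: p̂ = 496/868 = 0.57143.
SE = √[p̂(1−p̂)(1/n₁+1/n₂)] = √[0.57143·0.42857·(1/232+1/636)] ≈ 0.037956.
z = -0.13278/0.037956 = -3.498.

z = -3.498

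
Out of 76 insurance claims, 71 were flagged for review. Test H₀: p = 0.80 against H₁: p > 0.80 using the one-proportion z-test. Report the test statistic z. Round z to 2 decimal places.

With x = 71 successes in n = 76, p̂ = 0.93421.
Null standard error: √(0.80·0.20/76) = √0.002105263 = 0.045883.
Test statistic: z = 0.13421/0.045883 = 2.93.

z = 2.93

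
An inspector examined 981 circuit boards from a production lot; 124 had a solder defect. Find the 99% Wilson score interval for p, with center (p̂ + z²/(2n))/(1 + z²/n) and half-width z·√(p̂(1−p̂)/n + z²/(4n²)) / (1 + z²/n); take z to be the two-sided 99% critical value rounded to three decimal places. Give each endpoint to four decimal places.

(0.1016, 0.1563)

p̂ = 124/981 = 0.12640; z = 2.576, so z² = 6.635776.
1 + z²/n = 1.006764.
Adjusted center: (0.12640 + z²/(2n))/1.006764 = 0.12891.
Radicand: p̂(1−p̂)/n + z²/(4n²) = 0.000112563 + 0.000001724 = 0.000114287.
Half-width = z·√(radicand)/denom = 2.576·0.010690/1.006764 = 0.02735.
Interval: 0.12891 ± 0.02735 → (0.1016, 0.1563).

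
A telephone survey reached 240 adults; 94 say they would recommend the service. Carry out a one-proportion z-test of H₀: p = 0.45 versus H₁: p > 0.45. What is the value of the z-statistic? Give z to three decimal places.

Sample proportion p̂ = 94/240 = 0.39167.
Null standard error: √(0.45·0.55/240) = √0.001031250 = 0.032113.
z = (p̂ − p₀)/SE = (0.39167 − 0.45)/0.032113 = -1.816.

z = -1.816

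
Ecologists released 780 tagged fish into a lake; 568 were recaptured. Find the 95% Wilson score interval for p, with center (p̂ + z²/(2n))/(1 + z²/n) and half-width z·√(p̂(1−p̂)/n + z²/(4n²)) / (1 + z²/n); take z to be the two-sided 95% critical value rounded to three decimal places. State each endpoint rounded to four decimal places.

(0.6959, 0.7583)

Here p̂ = 568/780 = 0.72821 and z = 1.960 (z² = 3.841600).
Denominator 1 + z²/n = 1 + 3.841600/780 = 1.004925.
Center = (0.72821 + 0.002463)/1.004925 = 0.72709.
Radicand: p̂(1−p̂)/n + z²/(4n²) = 0.000253747 + 0.000001579 = 0.000255326.
Half-width = z·√(radicand)/denom = 1.960·0.015979/1.004925 = 0.03117.
CI: 0.72709 ± 0.03117 = (0.6959, 0.7583).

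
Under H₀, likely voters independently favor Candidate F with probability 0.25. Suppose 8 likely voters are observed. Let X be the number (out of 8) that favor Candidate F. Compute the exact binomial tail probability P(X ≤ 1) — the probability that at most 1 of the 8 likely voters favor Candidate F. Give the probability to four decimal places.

X ~ Binomial(n=8, p=0.25).
P(X ≤ 1) = C(8,0)·0.25^0·0.75^8 + C(8,1)·0.25^1·0.75^7.
= 0.100113 + 0.266968 = 0.3671.

P = 0.3671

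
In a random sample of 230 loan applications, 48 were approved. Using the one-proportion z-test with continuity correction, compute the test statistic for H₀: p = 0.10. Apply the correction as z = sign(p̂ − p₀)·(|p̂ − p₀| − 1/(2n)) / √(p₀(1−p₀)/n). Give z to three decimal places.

The sample proportion is 48/230 = 0.20870. p̂ − p₀ = 0.108696.
Continuity correction 1/(2n) = 1/460 = 0.002174.
Corrected numerator: |0.108696| − 0.002174 = 0.106522.
Under H₀, SE = √(p₀(1−p₀)/n) = √(0.10·0.90/230) = √0.000391304 = 0.019781.
z = (+)0.106522/0.019781 = 5.385.

z = 5.385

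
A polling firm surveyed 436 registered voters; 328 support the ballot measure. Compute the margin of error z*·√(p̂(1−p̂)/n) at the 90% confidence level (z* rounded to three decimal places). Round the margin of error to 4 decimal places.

ME = 0.0340

With x = 328 successes in n = 436, p̂ = 0.75229.
Standard error of p̂: √(0.186348/436) = √0.000427404 = 0.020674.
z* = 1.645 at the 90% level.
Margin of error = z*·SE = 1.645 × 0.020674 = 0.0340.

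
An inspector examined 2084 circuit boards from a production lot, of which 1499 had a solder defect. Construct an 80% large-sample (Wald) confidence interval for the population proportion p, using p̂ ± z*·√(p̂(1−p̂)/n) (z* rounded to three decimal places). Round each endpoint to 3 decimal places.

Sample proportion p̂ = 1499/2084 = 0.71929.
Standard error of p̂: √(0.201912/2084) = √0.000096887 = 0.009843.
z* = 1.282 at the 80% level.
Margin = 1.282·0.009843 = 0.01262.
CI: 0.71929 ± 0.01262 = (0.707, 0.732).

(0.707, 0.732)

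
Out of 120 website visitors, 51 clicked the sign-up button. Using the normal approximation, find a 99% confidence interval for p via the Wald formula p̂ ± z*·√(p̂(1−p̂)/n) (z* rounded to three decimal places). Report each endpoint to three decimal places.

(0.309, 0.541)

With x = 51 successes in n = 120, p̂ = 0.42500.
SE = √(p̂(1−p̂)/n) = √(0.244375/120) = 0.045127.
For 99% confidence, z* = 2.576.
Margin of error: 2.576 × 0.045127 = 0.11625.
Interval: 0.42500 ± 0.11625 → (0.309, 0.541).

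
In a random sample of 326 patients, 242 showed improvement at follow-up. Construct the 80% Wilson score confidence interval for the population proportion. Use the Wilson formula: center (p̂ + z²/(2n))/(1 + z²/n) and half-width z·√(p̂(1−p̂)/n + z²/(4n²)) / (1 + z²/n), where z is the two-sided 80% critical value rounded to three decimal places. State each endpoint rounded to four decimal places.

(0.7101, 0.7721)

Here p̂ = 242/326 = 0.74233 and z = 1.282 (z² = 1.643524).
Denominator 1 + z²/n = 1 + 1.643524/326 = 1.005041.
Center = (0.74233 + 0.002521)/1.005041 = 0.74112.
Radicand: p̂(1−p̂)/n + z²/(4n²) = 0.000586735 + 0.000003866 = 0.000590601.
Half-width = 1.282·√0.000590601/1.005041 = 0.03100.
So the interval runs from 0.7101 to 0.7721.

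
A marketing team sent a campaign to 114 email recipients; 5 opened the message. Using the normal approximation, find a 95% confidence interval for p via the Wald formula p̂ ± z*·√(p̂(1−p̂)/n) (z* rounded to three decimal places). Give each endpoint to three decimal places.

Sample proportion p̂ = 5/114 = 0.04386.
Standard error of p̂: √(0.041936/114) = √0.000367859 = 0.019180.
For 95% confidence, z* = 1.960.
Margin of error: 1.960 × 0.019180 = 0.03759.
CI: 0.04386 ± 0.03759 = (0.006, 0.081).

(0.006, 0.081)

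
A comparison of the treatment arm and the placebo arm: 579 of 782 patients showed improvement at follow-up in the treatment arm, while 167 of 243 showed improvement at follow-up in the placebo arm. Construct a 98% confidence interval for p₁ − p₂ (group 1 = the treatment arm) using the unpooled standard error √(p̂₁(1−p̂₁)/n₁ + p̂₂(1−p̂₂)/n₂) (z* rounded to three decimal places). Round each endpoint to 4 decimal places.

(-0.0250, 0.1314)

p̂₁ = 0.74041, p̂₂ = 0.68724, so the observed difference is 0.05317.
SE = √(0.000245784 + 0.000884527) = √0.001130311 = 0.033620.
The 98% critical value is z* = 2.326. Margin of error = 0.07820.
Interval: 0.05317 ± 0.07820 → (-0.0250, 0.1314).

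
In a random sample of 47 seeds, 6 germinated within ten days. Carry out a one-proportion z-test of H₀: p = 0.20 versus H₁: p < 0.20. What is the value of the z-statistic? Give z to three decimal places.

z = -1.240

With x = 6 successes in n = 47, p̂ = 0.12766.
Null standard error: √(0.20·0.80/47) = √0.003404255 = 0.058346.
z = (p̂ − p₀)/SE = (0.12766 − 0.20)/0.058346 = -1.240.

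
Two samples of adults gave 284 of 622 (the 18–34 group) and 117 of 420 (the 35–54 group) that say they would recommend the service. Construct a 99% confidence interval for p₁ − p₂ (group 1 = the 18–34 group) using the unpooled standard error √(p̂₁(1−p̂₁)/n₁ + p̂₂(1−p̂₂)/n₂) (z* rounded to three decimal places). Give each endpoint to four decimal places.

(0.1017, 0.2543)

p̂₁ = 0.45659, p̂₂ = 0.27857, so the observed difference is 0.17802.
SE = √(0.000398900 + 0.000478499) = √0.000877399 = 0.029621.
For 99% confidence, z* = 2.576. Margin = 2.576·0.029621 = 0.07630.
So the interval runs from 0.1017 to 0.2543.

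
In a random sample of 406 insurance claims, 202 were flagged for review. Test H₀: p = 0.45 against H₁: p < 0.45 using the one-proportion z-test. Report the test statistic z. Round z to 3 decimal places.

z = 1.925

The sample proportion is 202/406 = 0.49754.
Null standard error: √(0.45·0.55/406) = √0.000609606 = 0.024690.
Test statistic: z = 0.04754/0.024690 = 1.925.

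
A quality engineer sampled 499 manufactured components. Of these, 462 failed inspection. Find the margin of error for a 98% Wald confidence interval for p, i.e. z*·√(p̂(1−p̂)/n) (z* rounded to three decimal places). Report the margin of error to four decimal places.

Sample proportion p̂ = 462/499 = 0.92585.
SE(p̂) = √(0.92585·0.07415/499) = 0.011729.
The 98% critical value is z* = 2.326.
Margin of error = z*·SE = 2.326 × 0.011729 = 0.0273.

ME = 0.0273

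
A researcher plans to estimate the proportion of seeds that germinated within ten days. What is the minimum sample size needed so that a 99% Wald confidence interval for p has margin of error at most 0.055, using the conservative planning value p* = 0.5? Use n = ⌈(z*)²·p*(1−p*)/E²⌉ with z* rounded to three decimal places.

n = 549

z* = 2.576 at the 99% level.
p*(1−p*) = 0.50·0.50 = 0.2500.
(z*)²·p*(1−p*)/E² = 6.635776·0.2500/0.003025 = 548.411.
⌈548.411⌉ = 549.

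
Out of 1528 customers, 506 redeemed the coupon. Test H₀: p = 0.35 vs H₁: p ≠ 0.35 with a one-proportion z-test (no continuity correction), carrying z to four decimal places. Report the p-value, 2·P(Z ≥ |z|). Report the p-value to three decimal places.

p-value = 0.122

With x = 506 successes in n = 1528, p̂ = 0.33115.
Under H₀, SE = √(p₀(1−p₀)/n) = √(0.35·0.65/1528) = √0.000148887 = 0.012202.
Test statistic (full precision, shown to 4 dp): z = (506/1528 − 0.35)/SE₀ ≈ -1.5447.
From the standard normal, 2·P(Z ≥ |z|) = 0.122.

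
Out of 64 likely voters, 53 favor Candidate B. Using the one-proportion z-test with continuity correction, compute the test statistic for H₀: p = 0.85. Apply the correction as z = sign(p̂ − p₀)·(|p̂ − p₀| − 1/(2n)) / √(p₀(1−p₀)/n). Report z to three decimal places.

p̂ = 53/64 = 0.82812. p̂ − p₀ = -0.021875.
1/(2n) = 0.007812.
Corrected numerator: |-0.021875| − 0.007812 = 0.014063.
Under H₀, SE = √(p₀(1−p₀)/n) = √(0.85·0.15/64) = √0.001992188 = 0.044634.
z = (−)0.014063/0.044634 = -0.315.

z = -0.315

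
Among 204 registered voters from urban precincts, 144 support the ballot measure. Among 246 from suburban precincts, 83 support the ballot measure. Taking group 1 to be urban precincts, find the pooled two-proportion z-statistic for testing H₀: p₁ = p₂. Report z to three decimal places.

Sample proportions: p̂₁ = 144/204 = 0.70588 and p̂₂ = 83/246 = 0.33740.
Pooling: p̂ = 227/450 = 0.50444.
Pooled SE = √[0.2499802·0.00896700] ≈ 0.047345.
z = (p̂₁ − p̂₂)/SE = (0.70588 − 0.33740)/0.047345 = 0.36848/0.047345 = 7.783.

z = 7.783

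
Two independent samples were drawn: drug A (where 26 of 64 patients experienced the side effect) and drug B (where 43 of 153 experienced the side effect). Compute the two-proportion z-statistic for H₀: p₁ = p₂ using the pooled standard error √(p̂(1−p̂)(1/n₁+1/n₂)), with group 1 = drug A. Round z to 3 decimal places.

Sample proportions: p̂₁ = 26/64 = 0.40625 and p̂₂ = 43/153 = 0.28105.
Pooled p̂ = (26+43)/(64+153) = 69/217 = 0.31797.
Pooled SE = √[0.2168659·0.02216095] ≈ 0.069325.
z = 0.12520/0.069325 = 1.806.

z = 1.806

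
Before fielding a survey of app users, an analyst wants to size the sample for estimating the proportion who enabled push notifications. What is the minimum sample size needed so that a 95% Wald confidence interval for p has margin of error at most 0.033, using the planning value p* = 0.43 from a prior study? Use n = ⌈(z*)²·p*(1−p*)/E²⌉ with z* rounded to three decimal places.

n = 865

The 95% critical value is z* = 1.960.
p*(1−p*) = 0.43·0.57 = 0.2451.
(z*)²·p*(1−p*)/E² = 3.841600·0.2451/0.001089 = 864.625.
Rounding up, n = 865.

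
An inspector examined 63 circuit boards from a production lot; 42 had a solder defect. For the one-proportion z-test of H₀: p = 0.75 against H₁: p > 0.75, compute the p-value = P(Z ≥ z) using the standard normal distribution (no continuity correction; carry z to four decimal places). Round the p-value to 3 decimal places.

p-value = 0.937

The sample proportion is 42/63 = 0.66667.
Under H₀, SE = √(p₀(1−p₀)/n) = √(0.75·0.25/63) = √0.002976190 = 0.054554.
Test statistic (full precision, shown to 4 dp): z = (42/63 − 0.75)/SE₀ ≈ -1.5275.
p-value = P(Z ≥ z) with z = -1.5275 → 0.937.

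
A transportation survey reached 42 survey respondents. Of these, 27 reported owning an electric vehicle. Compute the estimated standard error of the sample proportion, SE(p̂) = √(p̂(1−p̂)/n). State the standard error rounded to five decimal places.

With x = 27 successes in n = 42, p̂ = 0.64286.
p̂(1−p̂) = 0.229591.
Dividing by n and taking the root: √0.005466452 = 0.07394.

SE = 0.07394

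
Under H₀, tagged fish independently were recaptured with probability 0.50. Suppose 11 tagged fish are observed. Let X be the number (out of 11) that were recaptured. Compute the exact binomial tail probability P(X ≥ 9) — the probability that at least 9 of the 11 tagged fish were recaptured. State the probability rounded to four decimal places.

P = 0.0327

X ~ Binomial(n=11, p=0.50).
P(X ≥ 9) = C(11,9)·0.50^9·0.50^2 + C(11,10)·0.50^10·0.50^1 + C(11,11)·0.50^11·0.50^0.
= 0.026855 + 0.005371 + 0.000488 = 0.0327.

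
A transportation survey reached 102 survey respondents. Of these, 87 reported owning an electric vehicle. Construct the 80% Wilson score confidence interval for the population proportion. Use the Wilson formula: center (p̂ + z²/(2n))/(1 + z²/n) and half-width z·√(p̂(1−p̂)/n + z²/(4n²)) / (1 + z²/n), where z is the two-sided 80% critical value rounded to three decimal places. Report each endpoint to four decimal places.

p̂ = 87/102 = 0.85294; z = 1.282, so z² = 1.643524.
Denominator 1 + z²/n = 1 + 1.643524/102 = 1.016113.
Center = (0.85294 + 0.008056)/1.016113 = 0.84734.
Radicand: p̂(1−p̂)/n + z²/(4n²) = 0.001229731 + 0.000039493 = 0.001269224.
Half-width = z·√(radicand)/denom = 1.282·0.035626/1.016113 = 0.04495.
CI: 0.84734 ± 0.04495 = (0.8024, 0.8923).

(0.8024, 0.8923)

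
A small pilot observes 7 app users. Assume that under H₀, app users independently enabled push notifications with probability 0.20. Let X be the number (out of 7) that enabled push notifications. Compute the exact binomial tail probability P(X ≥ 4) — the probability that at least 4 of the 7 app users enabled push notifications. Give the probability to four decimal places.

X is binomial with n = 7 and p = 0.20.
P(X ≥ 4) = C(7,4)·0.20^4·0.80^3 + C(7,5)·0.20^5·0.80^2 + C(7,6)·0.20^6·0.80^1 + C(7,7)·0.20^7·0.80^0.
= 0.028672 + 0.004301 + 0.000358 + 0.000013 = 0.0333.

P = 0.0333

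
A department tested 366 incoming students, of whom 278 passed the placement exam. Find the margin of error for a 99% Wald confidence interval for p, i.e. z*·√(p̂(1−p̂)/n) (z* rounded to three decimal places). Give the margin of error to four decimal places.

ME = 0.0575

The sample proportion is 278/366 = 0.75956.
Standard error of p̂: √(0.182627/366) = √0.000498981 = 0.022338.
z* = 2.576 at the 99% level.
Margin of error = z*·SE = 2.576 × 0.022338 = 0.0575.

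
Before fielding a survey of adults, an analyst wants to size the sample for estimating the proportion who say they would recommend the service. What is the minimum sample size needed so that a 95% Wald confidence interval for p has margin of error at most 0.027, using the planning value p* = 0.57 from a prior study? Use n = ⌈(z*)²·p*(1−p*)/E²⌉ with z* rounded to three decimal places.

n = 1292

z* = 1.960 at the 95% level.
p*(1−p*) = 0.2451.
Required n before rounding: 3.841600 × 0.2451 / 0.027² = 1291.600.
Rounding up, n = 1292.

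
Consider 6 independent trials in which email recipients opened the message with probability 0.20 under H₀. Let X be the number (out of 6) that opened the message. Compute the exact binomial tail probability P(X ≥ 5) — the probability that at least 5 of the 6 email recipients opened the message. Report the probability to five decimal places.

X is binomial with n = 6 and p = 0.20.
P(X ≥ 5) = C(6,5)·0.20^5·0.80^1 + C(6,6)·0.20^6·0.80^0.
= 0.001536 + 0.000064 = 0.00160.

P = 0.00160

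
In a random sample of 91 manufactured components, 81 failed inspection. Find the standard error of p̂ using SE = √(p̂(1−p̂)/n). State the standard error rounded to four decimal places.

SE = 0.0328

p̂ = 81/91 = 0.89011.
p̂(1−p̂) = 0.89011·0.10989 = 0.097814.
SE = √(0.097814/91) = 0.0328.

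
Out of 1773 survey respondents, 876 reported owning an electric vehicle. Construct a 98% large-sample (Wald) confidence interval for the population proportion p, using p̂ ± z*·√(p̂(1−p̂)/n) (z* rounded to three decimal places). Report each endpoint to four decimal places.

With x = 876 successes in n = 1773, p̂ = 0.49408.
SE(p̂) = √(0.49408·0.50592/1773) = 0.011874.
The 98% critical value is z* = 2.326.
Margin of error: 2.326 × 0.011874 = 0.02762.
Interval: 0.49408 ± 0.02762 → (0.4665, 0.5217).

(0.4665, 0.5217)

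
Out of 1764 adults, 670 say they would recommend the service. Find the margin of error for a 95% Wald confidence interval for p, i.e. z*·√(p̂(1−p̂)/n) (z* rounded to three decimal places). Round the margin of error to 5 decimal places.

p̂ = 670/1764 = 0.37982.
SE(p̂) = √(0.37982·0.62018/1764) = 0.011556.
z* = 1.960 at the 95% level.
So ME = 0.02265.

ME = 0.02265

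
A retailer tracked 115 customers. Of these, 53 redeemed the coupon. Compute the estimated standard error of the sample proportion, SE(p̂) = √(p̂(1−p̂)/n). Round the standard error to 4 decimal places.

Sample proportion p̂ = 53/115 = 0.46087.
p̂(1−p̂) = 0.248469.
Dividing by n and taking the root: √0.002160600 = 0.0465.

SE = 0.0465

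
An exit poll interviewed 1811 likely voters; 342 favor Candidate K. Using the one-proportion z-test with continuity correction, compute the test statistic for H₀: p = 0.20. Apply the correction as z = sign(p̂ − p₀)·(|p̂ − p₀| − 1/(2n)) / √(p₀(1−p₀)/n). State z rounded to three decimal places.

The sample proportion is 342/1811 = 0.18885. p̂ − p₀ = -0.011154.
Continuity correction 1/(2n) = 1/3622 = 0.000276.
Corrected numerator: |-0.011154| − 0.000276 = 0.010878.
Null standard error: √(0.20·0.80/1811) = √0.000088349 = 0.009399.
z = (−)0.010878/0.009399 = -1.157.

z = -1.157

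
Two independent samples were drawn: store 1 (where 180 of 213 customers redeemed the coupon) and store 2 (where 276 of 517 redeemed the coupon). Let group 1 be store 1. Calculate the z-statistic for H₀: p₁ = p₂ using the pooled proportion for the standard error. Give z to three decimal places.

Sample proportions: p̂₁ = 180/213 = 0.84507 and p̂₂ = 276/517 = 0.53385.
Pooled p̂ = (180+276)/(213+517) = 456/730 = 0.62466.
SE = √[p̂(1−p̂)(1/n₁+1/n₂)] = √[0.62466·0.37534·(1/213+1/517)] ≈ 0.039424.
z = (p̂₁ − p̂₂)/SE = (0.84507 − 0.53385)/0.039424 = 0.31122/0.039424 = 7.894.

z = 7.894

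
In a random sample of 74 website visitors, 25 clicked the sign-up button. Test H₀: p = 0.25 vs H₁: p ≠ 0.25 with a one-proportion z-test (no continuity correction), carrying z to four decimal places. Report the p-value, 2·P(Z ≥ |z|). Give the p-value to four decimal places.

p-value = 0.0810

p̂ = 25/74 = 0.33784.
SE₀ = √(0.25·0.75/74) = 0.050337.
Test statistic (full precision, shown to 4 dp): z = (25/74 − 0.25)/SE₀ ≈ 1.7450.
p-value = 2·P(Z ≥ |z|) with z = 1.7450 → 0.0810.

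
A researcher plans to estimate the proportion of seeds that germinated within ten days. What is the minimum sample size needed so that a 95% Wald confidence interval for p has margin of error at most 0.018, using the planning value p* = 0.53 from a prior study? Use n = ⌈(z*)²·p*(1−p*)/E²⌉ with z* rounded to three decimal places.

n = 2954

For 95% confidence, z* = 1.960.
p*(1−p*) = 0.53·0.47 = 0.2491.
(z*)²·p*(1−p*)/E² = 3.841600·0.2491/0.000324 = 2953.526.
⌈2953.526⌉ = 2954.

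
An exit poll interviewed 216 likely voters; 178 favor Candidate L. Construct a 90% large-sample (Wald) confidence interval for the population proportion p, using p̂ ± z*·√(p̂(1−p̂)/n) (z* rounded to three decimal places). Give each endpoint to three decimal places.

The sample proportion is 178/216 = 0.82407.
Standard error of p̂: √(0.144976/216) = √0.000671185 = 0.025907.
The 90% critical value is z* = 1.645.
Margin = 1.645·0.025907 = 0.04262.
CI: 0.82407 ± 0.04262 = (0.781, 0.867).

(0.781, 0.867)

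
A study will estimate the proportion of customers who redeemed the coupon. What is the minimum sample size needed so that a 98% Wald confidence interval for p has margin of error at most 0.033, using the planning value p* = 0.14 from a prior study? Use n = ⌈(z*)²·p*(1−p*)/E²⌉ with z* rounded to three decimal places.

z* = 2.326 at the 98% level.
p*(1−p*) = 0.1204.
Required n before rounding: 5.410276 × 0.1204 / 0.033² = 598.161.
Rounding up, n = 599.

n = 599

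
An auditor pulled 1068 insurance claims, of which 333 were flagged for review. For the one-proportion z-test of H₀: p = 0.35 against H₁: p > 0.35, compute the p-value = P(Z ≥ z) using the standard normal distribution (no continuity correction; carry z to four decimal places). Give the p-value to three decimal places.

p-value = 0.996

p̂ = 333/1068 = 0.31180.
SE₀ = √(0.35·0.65/1068) = 0.014595.
z = (p̂ − p₀)/SE = (333/1068 − 0.35)/0.014595 ≈ -2.6175.
p-value = P(Z ≥ z) with z = -2.6175 → 0.996.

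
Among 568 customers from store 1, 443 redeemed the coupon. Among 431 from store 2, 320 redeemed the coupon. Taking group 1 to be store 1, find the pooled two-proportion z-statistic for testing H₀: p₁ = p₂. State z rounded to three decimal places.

p̂₁ = 443/568 = 0.77993, p̂₂ = 320/431 = 0.74246.
Pooling: p̂ = 763/999 = 0.76376.
SE = √[p̂(1−p̂)(1/n₁+1/n₂)] = √[0.76376·0.23624·(1/568+1/431)] ≈ 0.027135.
z = 0.03747/0.027135 = 1.381.

z = 1.381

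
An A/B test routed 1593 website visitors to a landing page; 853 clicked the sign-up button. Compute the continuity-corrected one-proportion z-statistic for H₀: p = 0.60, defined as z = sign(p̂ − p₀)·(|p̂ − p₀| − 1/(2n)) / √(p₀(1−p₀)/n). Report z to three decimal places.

z = -5.232

With x = 853 successes in n = 1593, p̂ = 0.53547. p̂ − p₀ = -0.064532.
Continuity correction 1/(2n) = 1/3186 = 0.000314.
Corrected numerator: |-0.064532| − 0.000314 = 0.064218.
Null standard error: √(0.60·0.40/1593) = √0.000150659 = 0.012274.
z = −0.064218/0.012274 = -5.232.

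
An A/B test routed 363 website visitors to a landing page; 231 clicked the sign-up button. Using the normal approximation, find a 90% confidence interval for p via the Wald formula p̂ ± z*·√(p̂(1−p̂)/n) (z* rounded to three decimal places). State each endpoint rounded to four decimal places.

p̂ = 231/363 = 0.63636.
SE(p̂) = √(0.63636·0.36364/363) = 0.025248.
For 90% confidence, z* = 1.645.
Margin of error: 1.645 × 0.025248 = 0.04153.
Interval: 0.63636 ± 0.04153 → (0.5948, 0.6779).

(0.5948, 0.6779)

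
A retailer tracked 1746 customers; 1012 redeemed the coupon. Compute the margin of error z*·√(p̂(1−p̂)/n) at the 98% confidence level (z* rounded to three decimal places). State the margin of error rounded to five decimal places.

With x = 1012 successes in n = 1746, p̂ = 0.57961.
Standard error of p̂: √(0.243662/1746) = √0.000139555 = 0.011813.
For 98% confidence, z* = 2.326.
Margin of error = z*·SE = 2.326 × 0.011813 = 0.02748.

ME = 0.02748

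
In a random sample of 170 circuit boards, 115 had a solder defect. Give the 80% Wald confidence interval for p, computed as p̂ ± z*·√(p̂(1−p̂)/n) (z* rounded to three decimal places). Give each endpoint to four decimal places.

With x = 115 successes in n = 170, p̂ = 0.67647.
SE(p̂) = √(0.67647·0.32353/170) = 0.035880.
z* = 1.282 at the 80% level.
Margin of error: 1.282 × 0.035880 = 0.04600.
So the interval runs from 0.6305 to 0.7225.

(0.6305, 0.7225)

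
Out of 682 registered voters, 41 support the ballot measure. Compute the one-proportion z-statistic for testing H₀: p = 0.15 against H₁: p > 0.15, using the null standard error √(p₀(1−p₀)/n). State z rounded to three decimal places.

z = -6.574

The sample proportion is 41/682 = 0.06012.
Under H₀, SE = √(p₀(1−p₀)/n) = √(0.15·0.85/682) = √0.000186950 = 0.013673.
z = (0.06012 − 0.15)/0.013673 = -0.08988/0.013673 = -6.574.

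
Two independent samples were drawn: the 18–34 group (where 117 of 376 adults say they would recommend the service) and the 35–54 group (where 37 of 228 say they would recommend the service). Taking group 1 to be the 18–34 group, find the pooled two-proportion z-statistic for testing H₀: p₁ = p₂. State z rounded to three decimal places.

p̂₁ = 117/376 = 0.31117, p̂₂ = 37/228 = 0.16228.
Pooling: p̂ = 154/604 = 0.25497.
Pooled SE = √[0.1899588·0.00704554] ≈ 0.036584.
z = (p̂₁ − p̂₂)/SE = (0.31117 − 0.16228)/0.036584 = 0.14889/0.036584 = 4.070.

z = 4.070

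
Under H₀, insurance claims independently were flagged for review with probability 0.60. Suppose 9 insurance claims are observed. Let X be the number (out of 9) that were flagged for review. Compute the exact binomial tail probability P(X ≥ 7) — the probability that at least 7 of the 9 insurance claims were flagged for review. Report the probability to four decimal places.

X ~ Binomial(n=9, p=0.60).
P(X ≥ 7) = C(9,7)·0.60^7·0.40^2 + C(9,8)·0.60^8·0.40^1 + C(9,9)·0.60^9·0.40^0.
= 0.161243 + 0.060466 + 0.010078 = 0.2318.

P = 0.2318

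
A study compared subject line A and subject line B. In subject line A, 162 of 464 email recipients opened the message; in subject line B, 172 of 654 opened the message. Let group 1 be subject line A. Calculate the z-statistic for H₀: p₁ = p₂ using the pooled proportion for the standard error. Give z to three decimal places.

Sample proportions: p̂₁ = 162/464 = 0.34914 and p̂₂ = 172/654 = 0.26300.
Pooling: p̂ = 334/1118 = 0.29875.
SE = √[p̂(1−p̂)(1/n₁+1/n₂)] = √[0.29875·0.70125·(1/464+1/654)] ≈ 0.027782.
z = (p̂₁ − p̂₂)/SE = (0.34914 − 0.26300)/0.027782 = 0.08614/0.027782 = 3.101.

z = 3.101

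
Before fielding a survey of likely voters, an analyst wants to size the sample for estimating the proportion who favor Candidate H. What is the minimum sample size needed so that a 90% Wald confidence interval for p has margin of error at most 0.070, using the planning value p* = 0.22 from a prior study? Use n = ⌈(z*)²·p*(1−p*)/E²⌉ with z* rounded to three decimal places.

For 90% confidence, z* = 1.645.
p*(1−p*) = 0.1716.
(z*)²·p*(1−p*)/E² = 2.706025·0.1716/0.004900 = 94.766.
⌈94.766⌉ = 95.

n = 95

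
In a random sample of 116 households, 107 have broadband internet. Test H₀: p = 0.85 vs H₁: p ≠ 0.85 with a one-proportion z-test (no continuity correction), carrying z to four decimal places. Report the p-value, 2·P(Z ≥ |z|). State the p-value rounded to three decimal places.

The sample proportion is 107/116 = 0.92241.
Null standard error: √(0.85·0.15/116) = √0.001099138 = 0.033153.
z = (p̂ − p₀)/SE = (107/116 − 0.85)/0.033153 ≈ 2.1842.
From the standard normal, 2·P(Z ≥ |z|) = 0.029.

p-value = 0.029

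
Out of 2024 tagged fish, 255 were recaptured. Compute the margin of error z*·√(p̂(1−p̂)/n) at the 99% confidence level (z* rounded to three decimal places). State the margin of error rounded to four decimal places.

ME = 0.0190

p̂ = 255/2024 = 0.12599.
SE(p̂) = √(0.12599·0.87401/2024) = 0.007376.
For 99% confidence, z* = 2.576.
ME = 2.576·0.007376 = 0.0190.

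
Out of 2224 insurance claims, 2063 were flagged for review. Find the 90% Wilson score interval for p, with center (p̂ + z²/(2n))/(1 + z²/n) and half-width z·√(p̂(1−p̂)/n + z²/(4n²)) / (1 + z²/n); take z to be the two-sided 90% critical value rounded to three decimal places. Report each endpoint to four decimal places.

p̂ = 2063/2224 = 0.92761; z = 1.645, so z² = 2.706025.
Denominator 1 + z²/n = 1 + 2.706025/2224 = 1.001217.
Adjusted center: (0.92761 + z²/(2n))/1.001217 = 0.92709.
Radicand: p̂(1−p̂)/n + z²/(4n²) = 0.000030194 + 0.000000137 = 0.000030331.
Half-width = 1.645·√0.000030331/1.001217 = 0.00905.
CI: 0.92709 ± 0.00905 = (0.9180, 0.9361).

(0.9180, 0.9361)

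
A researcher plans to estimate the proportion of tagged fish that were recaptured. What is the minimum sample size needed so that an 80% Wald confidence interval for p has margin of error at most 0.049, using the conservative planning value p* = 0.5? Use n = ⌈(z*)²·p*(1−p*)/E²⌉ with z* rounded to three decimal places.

n = 172

The 80% critical value is z* = 1.282.
p*(1−p*) = 0.2500.
(z*)²·p*(1−p*)/E² = 1.643524·0.2500/0.002401 = 171.129.
Rounding up, n = 172.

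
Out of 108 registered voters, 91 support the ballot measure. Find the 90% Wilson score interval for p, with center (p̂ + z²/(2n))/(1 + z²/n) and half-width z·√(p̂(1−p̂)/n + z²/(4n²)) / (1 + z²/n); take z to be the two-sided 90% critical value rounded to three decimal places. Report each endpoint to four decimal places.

(0.7767, 0.8918)

Here p̂ = 91/108 = 0.84259 and z = 1.645 (z² = 2.706025).
1 + z²/n = 1.025056.
Center = (0.84259 + 0.012528)/1.025056 = 0.83422.
Radicand: p̂(1−p̂)/n + z²/(4n²) = 0.001228058 + 0.000058000 = 0.001286058.
Half-width = 1.645·√0.001286058/1.025056 = 0.05755.
So the interval runs from 0.7767 to 0.8918.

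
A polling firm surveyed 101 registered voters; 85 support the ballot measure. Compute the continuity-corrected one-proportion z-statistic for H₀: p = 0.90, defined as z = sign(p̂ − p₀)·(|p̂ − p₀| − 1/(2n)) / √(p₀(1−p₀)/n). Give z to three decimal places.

p̂ = 85/101 = 0.84158. p̂ − p₀ = -0.058416.
1/(2n) = 0.004950.
Corrected numerator: |-0.058416| − 0.004950 = 0.053466.
SE₀ = √(0.90·0.10/101) = 0.029851.
z = (−)0.053466/0.029851 = -1.791.

z = -1.791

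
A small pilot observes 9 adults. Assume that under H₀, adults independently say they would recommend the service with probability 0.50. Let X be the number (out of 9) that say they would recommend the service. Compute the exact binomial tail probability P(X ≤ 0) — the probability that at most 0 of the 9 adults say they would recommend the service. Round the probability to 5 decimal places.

P = 0.00195

X is binomial with n = 9 and p = 0.50.
P(X ≤ 0) = C(9,0)·0.50^0·0.50^9.
= 0.001953 = 0.00195.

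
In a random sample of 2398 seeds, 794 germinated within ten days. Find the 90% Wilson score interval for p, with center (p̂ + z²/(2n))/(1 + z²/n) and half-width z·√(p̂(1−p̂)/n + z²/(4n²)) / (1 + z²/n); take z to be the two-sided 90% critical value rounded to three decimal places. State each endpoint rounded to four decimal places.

Here p̂ = 794/2398 = 0.33111 and z = 1.645 (z² = 2.706025).
Denominator 1 + z²/n = 1 + 2.706025/2398 = 1.001128.
Adjusted center: (0.33111 + z²/(2n))/1.001128 = 0.33130.
Radicand: p̂(1−p̂)/n + z²/(4n²) = 0.000092359 + 0.000000118 = 0.000092477.
Half-width = 1.645·√0.000092477/1.001128 = 0.01580.
CI: 0.33130 ± 0.01580 = (0.3155, 0.3471).

(0.3155, 0.3471)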